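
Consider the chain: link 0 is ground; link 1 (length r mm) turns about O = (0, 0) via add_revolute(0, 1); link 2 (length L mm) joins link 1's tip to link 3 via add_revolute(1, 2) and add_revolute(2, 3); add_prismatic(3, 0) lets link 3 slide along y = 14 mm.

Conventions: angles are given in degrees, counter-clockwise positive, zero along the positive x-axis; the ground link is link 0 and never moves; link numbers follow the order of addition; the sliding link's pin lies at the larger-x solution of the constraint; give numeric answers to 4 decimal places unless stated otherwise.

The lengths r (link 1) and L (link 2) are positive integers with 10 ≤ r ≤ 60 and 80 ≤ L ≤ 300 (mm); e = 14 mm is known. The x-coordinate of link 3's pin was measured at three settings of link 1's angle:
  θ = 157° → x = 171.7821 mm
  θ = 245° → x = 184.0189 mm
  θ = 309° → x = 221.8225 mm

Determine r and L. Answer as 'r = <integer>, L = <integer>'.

constraint per measurement: (x − r cos θ)² + (r sin θ − e)² = L²
subtracting the θ₁ and θ₂ equations cancels the r² and L² terms:
r = (x₁² − x₂²) / (2[(x₁cos θ₁ + e sin θ₁) − (x₂cos θ₂ + e sin θ₂)]) = 35.0001 → r = 35
L² = (x₁ − r cos θ₁)² + (r sin θ₁ − e)² = 41616.0113 → L = 204.0000 → L = 204
check at θ₃=309°: x = 221.8225 (printed 221.8225) ✓

r = 35, L = 204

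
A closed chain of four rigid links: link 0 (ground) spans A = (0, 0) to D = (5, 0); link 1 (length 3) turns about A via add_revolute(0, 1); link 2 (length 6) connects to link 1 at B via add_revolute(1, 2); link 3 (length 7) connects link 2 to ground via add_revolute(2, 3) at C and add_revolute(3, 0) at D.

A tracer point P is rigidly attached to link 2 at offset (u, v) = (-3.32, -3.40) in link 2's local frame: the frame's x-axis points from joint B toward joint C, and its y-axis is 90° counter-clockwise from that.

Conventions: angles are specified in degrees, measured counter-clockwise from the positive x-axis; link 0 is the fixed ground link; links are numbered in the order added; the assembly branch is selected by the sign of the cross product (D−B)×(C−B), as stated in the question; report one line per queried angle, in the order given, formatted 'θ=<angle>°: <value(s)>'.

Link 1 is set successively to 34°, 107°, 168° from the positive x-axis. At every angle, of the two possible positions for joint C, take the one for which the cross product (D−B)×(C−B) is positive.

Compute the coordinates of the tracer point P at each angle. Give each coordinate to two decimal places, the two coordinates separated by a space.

A=(0,0), D=(5.00,0)
θ=34°: B = A + 3.00·(cos34°, sin34°) = (2.4871, 1.6776)
θ=34°: |BD| = 3.0214
θ=34°: circle(B,6.00) ∩ circle(D,7.00): a=-0.6406, h=5.9657
θ=34°:   candidates: C₊=(5.2667,6.9949) cross=18.025; C₋=(-1.3580,-2.9284) cross=-18.025
θ=34°:   branch + wants cross > 0 → take C=(5.2667,6.9949) (cross=18.025)
θ=34°: ex = (C−B)/|BC| = (0.4633,0.8862); ey = (-0.8862,0.4633)
θ=34°: P = B + -3.32·ex + -3.40·ey = (3.9623,-2.8398)
θ=107°: B = A + 3.00·(cos107°, sin107°) = (-0.8771, 2.8689)
θ=107°: |BD| = 6.5400
θ=107°: circle(B,6.00) ∩ circle(D,7.00): a=2.2761, h=5.5515
θ=107°:   candidates: C₊=(3.6036,6.8593) cross=36.307; C₋=(-1.2670,-3.1184) cross=-36.307
θ=107°:   branch + wants cross > 0 → take C=(3.6036,6.8593) (cross=36.307)
θ=107°: ex = (C−B)/|BC| = (0.7468,0.6651); ey = (-0.6651,0.7468)
θ=107°: P = B + -3.32·ex + -3.40·ey = (-1.0952,-1.8782)
θ=168°: B = A + 3.00·(cos168°, sin168°) = (-2.9344, 0.6237)
θ=168°: |BD| = 7.9589
θ=168°: circle(B,6.00) ∩ circle(D,7.00): a=3.1628, h=5.0987
θ=168°:   candidates: C₊=(0.6182,5.4589) cross=40.580; C₋=(-0.1810,-4.7072) cross=-40.580
θ=168°:   branch + wants cross > 0 → take C=(0.6182,5.4589) (cross=40.580)
θ=168°: ex = (C−B)/|BC| = (0.5921,0.8059); ey = (-0.8059,0.5921)
θ=168°: P = B + -3.32·ex + -3.40·ey = (-2.1603,-4.0649)

θ=34°: 3.96 -2.84
θ=107°: -1.10 -1.88
θ=168°: -2.16 -4.06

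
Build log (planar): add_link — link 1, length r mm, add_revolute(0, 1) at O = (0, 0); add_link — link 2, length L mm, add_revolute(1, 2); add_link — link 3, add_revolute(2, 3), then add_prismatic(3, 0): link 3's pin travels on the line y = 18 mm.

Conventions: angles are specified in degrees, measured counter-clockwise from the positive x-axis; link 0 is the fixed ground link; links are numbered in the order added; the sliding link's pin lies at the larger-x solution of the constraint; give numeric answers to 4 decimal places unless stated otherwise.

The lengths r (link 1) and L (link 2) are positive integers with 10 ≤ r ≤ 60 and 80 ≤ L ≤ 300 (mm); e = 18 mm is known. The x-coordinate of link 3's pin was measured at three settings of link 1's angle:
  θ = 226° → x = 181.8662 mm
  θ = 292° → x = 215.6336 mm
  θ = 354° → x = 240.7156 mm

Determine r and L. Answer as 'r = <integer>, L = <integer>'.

constraint per measurement: (x − r cos θ)² + (r sin θ − e)² = L²
subtracting the θ₁ and θ₂ equations cancels the r² and L² terms:
r = (x₁² − x₂²) / (2[(x₁cos θ₁ + e sin θ₁) − (x₂cos θ₂ + e sin θ₂)]) = 33.0000 → r = 33
L² = (x₁ − r cos θ₁)² + (r sin θ₁ − e)² = 43680.9923 → L = 209.0000 → L = 209
check at θ₃=354°: x = 240.7156 (printed 240.7156) ✓

r = 33, L = 209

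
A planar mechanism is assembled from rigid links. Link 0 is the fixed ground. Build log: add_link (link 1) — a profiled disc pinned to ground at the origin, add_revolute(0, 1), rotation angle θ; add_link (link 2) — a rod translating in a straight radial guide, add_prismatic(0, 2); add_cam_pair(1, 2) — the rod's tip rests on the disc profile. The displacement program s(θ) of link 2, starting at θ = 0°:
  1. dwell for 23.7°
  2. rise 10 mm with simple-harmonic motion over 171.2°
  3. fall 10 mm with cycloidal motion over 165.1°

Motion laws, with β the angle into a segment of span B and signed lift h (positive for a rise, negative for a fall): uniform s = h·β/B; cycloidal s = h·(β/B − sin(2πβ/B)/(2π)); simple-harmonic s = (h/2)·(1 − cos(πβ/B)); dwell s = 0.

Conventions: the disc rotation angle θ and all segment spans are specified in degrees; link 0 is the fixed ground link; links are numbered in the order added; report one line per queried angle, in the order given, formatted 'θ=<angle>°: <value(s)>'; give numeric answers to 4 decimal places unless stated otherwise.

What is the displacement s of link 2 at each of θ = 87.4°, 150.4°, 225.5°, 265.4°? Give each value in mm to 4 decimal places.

seg 1 [0°–23.7°] dwell: s stays 0.0000
seg 2 [23.7°–194.9°] simple-harmonic, h=10: θ=87.4° here. β=63.7, B=171.2. 10/2·(1 − cos(π·0.3721)) = 3.0443 → s = 3.0443
seg 2 [23.7°–194.9°] simple-harmonic, h=10: θ=150.4° here. β=126.7, B=171.2. 10/2·(1 − cos(π·0.7401)) = 8.4235 → s = 8.4235
seg 2 [23.7°–194.9°] simple-harmonic, h=10: full span → s += 10 → s = 10.0000
seg 3 [194.9°–360°] cycloidal, h=-10: θ=225.5° here. β=30.6, B=165.1. -10·(0.1853 − sin(2π·0.1853)/(2π)) = -0.3914 → s = 9.6086
seg 3 [194.9°–360°] cycloidal, h=-10: θ=265.4° here. β=70.5, B=165.1. -10·(0.4270 − sin(2π·0.4270)/(2π)) = -3.5656 → s = 6.4344

θ=87.4°: 3.0443
θ=150.4°: 8.4235
θ=225.5°: 9.6086
θ=265.4°: 6.4344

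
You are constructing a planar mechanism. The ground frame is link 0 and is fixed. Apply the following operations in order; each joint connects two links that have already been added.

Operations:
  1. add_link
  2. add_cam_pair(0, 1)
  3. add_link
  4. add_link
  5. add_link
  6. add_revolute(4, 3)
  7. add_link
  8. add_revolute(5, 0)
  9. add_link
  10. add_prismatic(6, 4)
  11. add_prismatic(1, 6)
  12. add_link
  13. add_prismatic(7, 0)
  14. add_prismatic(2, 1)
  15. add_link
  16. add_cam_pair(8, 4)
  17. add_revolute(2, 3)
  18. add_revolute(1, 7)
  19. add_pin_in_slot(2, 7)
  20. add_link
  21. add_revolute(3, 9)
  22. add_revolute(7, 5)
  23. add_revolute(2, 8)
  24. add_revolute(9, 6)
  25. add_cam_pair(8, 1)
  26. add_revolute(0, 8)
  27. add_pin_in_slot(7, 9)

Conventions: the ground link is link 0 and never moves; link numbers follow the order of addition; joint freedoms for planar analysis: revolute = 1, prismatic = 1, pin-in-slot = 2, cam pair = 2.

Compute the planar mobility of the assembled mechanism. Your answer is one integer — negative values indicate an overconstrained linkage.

(L,J1,J2)=(1,0,0); link0 fixed
link1: (2,0,0)
C 0-1 [J2]: (2,0,1)
link2: (3,0,1)
link3: (4,0,1)
link4: (5,0,1)
R 4-3 [J1]: (5,1,1)
link5: (6,1,1)
R 5-0 [J1]: (6,2,1)
link6: (7,2,1)
P 6-4 [J1]: (7,3,1)
P 1-6 [J1]: (7,4,1)
link7: (8,4,1)
P 7-0 [J1]: (8,5,1)
P 2-1 [J1]: (8,6,1)
link8: (9,6,1)
C 8-4 [J2]: (9,6,2)
R 2-3 [J1]: (9,7,2)
R 1-7 [J1]: (9,8,2)
PS 2-7 [J2]: (9,8,3)
link9: (10,8,3)
R 3-9 [J1]: (10,9,3)
R 7-5 [J1]: (10,10,3)
R 2-8 [J1]: (10,11,3)
R 9-6 [J1]: (10,12,3)
C 8-1 [J2]: (10,12,4)
R 0-8 [J1]: (10,13,4)
PS 7-9 [J2]: (10,13,5)
Grübler: 3·9 − 2·13 − 5 = -4

M = -4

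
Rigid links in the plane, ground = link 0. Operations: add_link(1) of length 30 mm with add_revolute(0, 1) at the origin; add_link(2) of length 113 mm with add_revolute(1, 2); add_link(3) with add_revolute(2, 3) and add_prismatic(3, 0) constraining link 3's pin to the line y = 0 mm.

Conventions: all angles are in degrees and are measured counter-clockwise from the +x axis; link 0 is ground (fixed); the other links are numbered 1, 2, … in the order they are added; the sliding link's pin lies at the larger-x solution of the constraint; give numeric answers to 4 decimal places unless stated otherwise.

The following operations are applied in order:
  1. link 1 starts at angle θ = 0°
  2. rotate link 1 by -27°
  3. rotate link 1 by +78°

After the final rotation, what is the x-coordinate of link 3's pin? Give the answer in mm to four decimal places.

geometry: r = 30 mm, L = 113 mm, e = 0 mm; θ starts at 0°
rotate link 1 by -27°: θ ← 0° -27° = -27°
rotate link 1 by +78°: θ ← -27° +78° = 51°
crank pin P = (r cos θ, r sin θ) = (18.879612, 23.314379)
h = r sin θ − e = 23.314379 − 0 = 23.314379
x = r cos θ + √(L² − h²) = 18.879612 + 110.568710 = 129.448322

129.4483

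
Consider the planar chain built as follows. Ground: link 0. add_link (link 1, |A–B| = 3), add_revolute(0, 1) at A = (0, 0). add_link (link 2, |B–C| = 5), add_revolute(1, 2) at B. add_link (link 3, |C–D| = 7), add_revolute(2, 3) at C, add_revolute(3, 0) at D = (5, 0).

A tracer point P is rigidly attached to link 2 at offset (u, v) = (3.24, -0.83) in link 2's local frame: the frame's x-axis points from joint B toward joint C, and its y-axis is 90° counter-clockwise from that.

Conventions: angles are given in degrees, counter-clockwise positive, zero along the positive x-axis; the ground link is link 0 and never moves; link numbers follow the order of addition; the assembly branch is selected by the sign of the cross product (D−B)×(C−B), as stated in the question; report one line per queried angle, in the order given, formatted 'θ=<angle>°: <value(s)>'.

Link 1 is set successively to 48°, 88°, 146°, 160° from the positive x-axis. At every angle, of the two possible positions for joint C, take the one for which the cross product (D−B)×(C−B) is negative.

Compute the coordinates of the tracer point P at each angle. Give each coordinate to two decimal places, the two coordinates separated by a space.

A=(0,0), D=(5.00,0)
θ=48°: B = A + 3.00·(cos48°, sin48°) = (2.0074, 2.2294)
θ=48°: |BD| = 3.7318
θ=48°: circle(B,5.00) ∩ circle(D,7.00): a=-1.3498, h=4.8144
θ=48°:   candidates: C₊=(3.8012,6.8966) cross=17.966; C₋=(-1.9512,-0.8250) cross=-17.966
θ=48°:   branch - wants cross < 0 → take C=(-1.9512,-0.8250) (cross=-17.966)
θ=48°: ex = (C−B)/|BC| = (-0.7917,-0.6109); ey = (0.6109,-0.7917)
θ=48°: P = B + 3.24·ex + -0.83·ey = (-1.0648,0.9073)
θ=88°: B = A + 3.00·(cos88°, sin88°) = (0.1047, 2.9982)
θ=88°: |BD| = 5.7405
θ=88°: circle(B,5.00) ∩ circle(D,7.00): a=0.7798, h=4.9388
θ=88°:   candidates: C₊=(3.3492,6.8026) cross=28.351; C₋=(-1.8098,-1.6208) cross=-28.351
θ=88°:   branch - wants cross < 0 → take C=(-1.8098,-1.6208) (cross=-28.351)
θ=88°: ex = (C−B)/|BC| = (-0.3829,-0.9238); ey = (0.9238,-0.3829)
θ=88°: P = B + 3.24·ex + -0.83·ey = (-1.9026,0.3229)
θ=146°: B = A + 3.00·(cos146°, sin146°) = (-2.4871, 1.6776)
θ=146°: |BD| = 7.6728
θ=146°: circle(B,5.00) ∩ circle(D,7.00): a=2.2724, h=4.4538
θ=146°:   candidates: C₊=(0.7041,5.5268) cross=34.173; C₋=(-1.2435,-3.1653) cross=-34.173
θ=146°:   branch - wants cross < 0 → take C=(-1.2435,-3.1653) (cross=-34.173)
θ=146°: ex = (C−B)/|BC| = (0.2487,-0.9686); ey = (0.9686,0.2487)
θ=146°: P = B + 3.24·ex + -0.83·ey = (-2.4851,-1.6670)
θ=160°: B = A + 3.00·(cos160°, sin160°) = (-2.8191, 1.0261)
θ=160°: |BD| = 7.8861
θ=160°: circle(B,5.00) ∩ circle(D,7.00): a=2.4214, h=4.3746
θ=160°:   candidates: C₊=(0.1509,5.0484) cross=34.498; C₋=(-0.9874,-3.6264) cross=-34.498
θ=160°:   branch - wants cross < 0 → take C=(-0.9874,-3.6264) (cross=-34.498)
θ=160°: ex = (C−B)/|BC| = (0.3663,-0.9305); ey = (0.9305,0.3663)
θ=160°: P = B + 3.24·ex + -0.83·ey = (-2.4045,-2.2928)

θ=48°: -1.06 0.91
θ=88°: -1.90 0.32
θ=146°: -2.49 -1.67
θ=160°: -2.40 -2.29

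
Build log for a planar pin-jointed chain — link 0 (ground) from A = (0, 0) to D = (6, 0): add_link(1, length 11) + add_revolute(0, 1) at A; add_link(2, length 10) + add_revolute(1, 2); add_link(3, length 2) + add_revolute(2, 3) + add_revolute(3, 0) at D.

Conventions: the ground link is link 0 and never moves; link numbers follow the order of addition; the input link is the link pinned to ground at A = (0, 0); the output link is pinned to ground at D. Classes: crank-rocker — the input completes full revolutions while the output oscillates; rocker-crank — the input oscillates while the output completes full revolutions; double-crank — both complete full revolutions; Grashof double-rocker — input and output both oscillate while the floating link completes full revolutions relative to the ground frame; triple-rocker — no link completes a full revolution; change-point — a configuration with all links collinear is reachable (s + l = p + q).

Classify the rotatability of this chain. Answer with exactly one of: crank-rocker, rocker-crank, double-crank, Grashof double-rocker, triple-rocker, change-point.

lengths: ground=6, input=11, coupler=10, output=2
sorted: s=2 (shortest), l=11 (longest), p+q=16
s + l = 13 vs p + q = 16
s + l < p + q (Grashof) with shortest = output link → rocker-crank

rocker-crank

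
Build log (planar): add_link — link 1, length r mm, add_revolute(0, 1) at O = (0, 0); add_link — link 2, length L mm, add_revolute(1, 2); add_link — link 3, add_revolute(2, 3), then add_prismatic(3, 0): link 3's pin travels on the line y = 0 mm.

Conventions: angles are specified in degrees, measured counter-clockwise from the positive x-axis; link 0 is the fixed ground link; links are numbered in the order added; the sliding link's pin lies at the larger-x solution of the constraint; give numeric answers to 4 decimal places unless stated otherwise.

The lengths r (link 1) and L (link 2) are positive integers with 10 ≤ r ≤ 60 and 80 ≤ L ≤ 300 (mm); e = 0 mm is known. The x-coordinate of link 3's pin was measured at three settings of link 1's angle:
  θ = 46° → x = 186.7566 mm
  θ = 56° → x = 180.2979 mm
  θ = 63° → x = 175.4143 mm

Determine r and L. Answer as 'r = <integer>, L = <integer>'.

constraint per measurement: (x − r cos θ)² + (r sin θ − e)² = L²
subtracting the θ₁ and θ₂ equations cancels the r² and L² terms:
r = (x₁² − x₂²) / (2[(x₁cos θ₁ + e sin θ₁) − (x₂cos θ₂ + e sin θ₂)]) = 41.0003 → r = 41
L² = (x₁ − r cos θ₁)² + (r sin θ₁ − e)² = 25921.0007 → L = 161.0000 → L = 161
check at θ₃=63°: x = 175.4143 (printed 175.4143) ✓

r = 41, L = 161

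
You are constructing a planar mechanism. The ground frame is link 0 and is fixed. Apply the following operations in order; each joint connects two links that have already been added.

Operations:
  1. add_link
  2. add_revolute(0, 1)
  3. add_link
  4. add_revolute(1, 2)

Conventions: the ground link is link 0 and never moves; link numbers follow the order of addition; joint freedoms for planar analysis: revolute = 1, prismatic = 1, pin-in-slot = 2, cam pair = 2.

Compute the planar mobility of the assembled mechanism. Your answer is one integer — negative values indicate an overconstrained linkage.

(L,J1,J2)=(1,0,0); link0 fixed
link1: (2,0,0)
R 0-1 [J1]: (2,1,0)
link2: (3,1,0)
R 1-2 [J1]: (3,2,0)
Grübler: 3·2 − 2·2 − 0 = 2

M = 2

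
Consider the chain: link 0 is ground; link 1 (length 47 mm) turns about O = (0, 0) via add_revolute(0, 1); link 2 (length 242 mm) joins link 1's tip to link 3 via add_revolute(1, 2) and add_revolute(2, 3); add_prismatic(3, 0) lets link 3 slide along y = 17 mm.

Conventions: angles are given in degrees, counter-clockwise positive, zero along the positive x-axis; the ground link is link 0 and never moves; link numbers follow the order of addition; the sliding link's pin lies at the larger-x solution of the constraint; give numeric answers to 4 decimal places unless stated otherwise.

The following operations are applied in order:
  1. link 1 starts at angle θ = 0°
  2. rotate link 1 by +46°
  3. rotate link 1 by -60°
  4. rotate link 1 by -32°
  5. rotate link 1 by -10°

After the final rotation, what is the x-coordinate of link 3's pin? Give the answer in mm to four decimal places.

geometry: r = 47 mm, L = 242 mm, e = 17 mm; θ starts at 0°
rotate link 1 by +46°: θ ← 0° +46° = 46°
rotate link 1 by -60°: θ ← 46° -60° = -14°
rotate link 1 by -32°: θ ← -14° -32° = -46°
rotate link 1 by -10°: θ ← -46° -10° = -56°
crank pin P = (r cos θ, r sin θ) = (26.282066, -38.964766)
h = r sin θ − e = -38.964766 − 17 = -55.964766
x = r cos θ + √(L² − h²) = 26.282066 + 235.439897 = 261.721963

261.7220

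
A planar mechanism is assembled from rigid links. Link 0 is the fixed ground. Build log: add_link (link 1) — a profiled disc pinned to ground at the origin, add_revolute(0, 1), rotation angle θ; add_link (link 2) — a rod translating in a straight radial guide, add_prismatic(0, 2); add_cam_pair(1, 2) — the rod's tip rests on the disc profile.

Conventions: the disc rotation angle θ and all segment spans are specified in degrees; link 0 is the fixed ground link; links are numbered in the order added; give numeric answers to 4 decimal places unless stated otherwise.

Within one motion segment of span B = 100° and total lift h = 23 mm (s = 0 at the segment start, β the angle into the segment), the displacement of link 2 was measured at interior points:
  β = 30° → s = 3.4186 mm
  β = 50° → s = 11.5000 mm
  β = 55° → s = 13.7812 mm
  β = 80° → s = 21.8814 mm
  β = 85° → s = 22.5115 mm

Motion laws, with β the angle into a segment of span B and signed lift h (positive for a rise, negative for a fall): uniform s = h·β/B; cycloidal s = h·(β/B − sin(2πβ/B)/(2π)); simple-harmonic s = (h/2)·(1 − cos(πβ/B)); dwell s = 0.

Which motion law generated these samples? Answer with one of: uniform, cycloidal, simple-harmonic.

candidates at β/B = r: uniform s = h·r (linear in β); cycloidal s = h·(r − sin(2πr)/(2π)); simple-harmonic s = (h/2)(1 − cos(πr))
β=30°: printed 3.4186 | uniform 6.9000, cycloidal 3.4186, simple-harmonic 4.7405
β=50°: printed 11.5000 | uniform 11.5000, cycloidal 11.5000, simple-harmonic 11.5000
β=55°: printed 13.7812 | uniform 12.6500, cycloidal 13.7812, simple-harmonic 13.2990
β=80°: printed 21.8814 | uniform 18.4000, cycloidal 21.8814, simple-harmonic 20.8037
β=85°: printed 22.5115 | uniform 19.5500, cycloidal 22.5115, simple-harmonic 21.7466
only one law matches every sample → cycloidal

cycloidal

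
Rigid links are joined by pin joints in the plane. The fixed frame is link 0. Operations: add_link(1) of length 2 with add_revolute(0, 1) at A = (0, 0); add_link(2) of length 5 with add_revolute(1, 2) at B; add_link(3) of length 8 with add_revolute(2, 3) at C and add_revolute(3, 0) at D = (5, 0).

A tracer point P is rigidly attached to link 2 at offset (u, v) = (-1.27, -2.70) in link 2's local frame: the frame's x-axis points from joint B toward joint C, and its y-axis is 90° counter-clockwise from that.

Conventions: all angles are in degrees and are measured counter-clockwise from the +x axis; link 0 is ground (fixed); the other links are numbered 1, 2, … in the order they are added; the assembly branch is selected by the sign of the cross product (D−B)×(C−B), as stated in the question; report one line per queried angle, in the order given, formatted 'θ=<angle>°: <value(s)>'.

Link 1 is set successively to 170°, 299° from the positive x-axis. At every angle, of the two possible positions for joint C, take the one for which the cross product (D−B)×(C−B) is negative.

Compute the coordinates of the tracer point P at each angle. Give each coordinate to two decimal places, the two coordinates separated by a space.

A=(0,0), D=(5.00,0)
θ=170°: B = A + 2.00·(cos170°, sin170°) = (-1.9696, 0.3473)
θ=170°: |BD| = 6.9783
θ=170°: circle(B,5.00) ∩ circle(D,8.00): a=0.6947, h=4.9515
θ=170°:   candidates: C₊=(-1.0293,5.2581) cross=34.553; C₋=(-1.5222,-4.6326) cross=-34.553
θ=170°:   branch - wants cross < 0 → take C=(-1.5222,-4.6326) (cross=-34.553)
θ=170°: ex = (C−B)/|BC| = (0.0895,-0.9960); ey = (0.9960,0.0895)
θ=170°: P = B + -1.27·ex + -2.70·ey = (-4.7724,1.3706)
θ=299°: B = A + 2.00·(cos299°, sin299°) = (0.9696, -1.7492)
θ=299°: |BD| = 4.3936
θ=299°: circle(B,5.00) ∩ circle(D,8.00): a=-2.2415, h=4.4694
θ=299°:   candidates: C₊=(-2.8660,1.4583) cross=19.637; C₋=(0.6929,-6.7416) cross=-19.637
θ=299°:   branch - wants cross < 0 → take C=(0.6929,-6.7416) (cross=-19.637)
θ=299°: ex = (C−B)/|BC| = (-0.0553,-0.9985); ey = (0.9985,-0.0553)
θ=299°: P = B + -1.27·ex + -2.70·ey = (-1.6560,-0.3318)

θ=170°: -4.77 1.37
θ=299°: -1.66 -0.33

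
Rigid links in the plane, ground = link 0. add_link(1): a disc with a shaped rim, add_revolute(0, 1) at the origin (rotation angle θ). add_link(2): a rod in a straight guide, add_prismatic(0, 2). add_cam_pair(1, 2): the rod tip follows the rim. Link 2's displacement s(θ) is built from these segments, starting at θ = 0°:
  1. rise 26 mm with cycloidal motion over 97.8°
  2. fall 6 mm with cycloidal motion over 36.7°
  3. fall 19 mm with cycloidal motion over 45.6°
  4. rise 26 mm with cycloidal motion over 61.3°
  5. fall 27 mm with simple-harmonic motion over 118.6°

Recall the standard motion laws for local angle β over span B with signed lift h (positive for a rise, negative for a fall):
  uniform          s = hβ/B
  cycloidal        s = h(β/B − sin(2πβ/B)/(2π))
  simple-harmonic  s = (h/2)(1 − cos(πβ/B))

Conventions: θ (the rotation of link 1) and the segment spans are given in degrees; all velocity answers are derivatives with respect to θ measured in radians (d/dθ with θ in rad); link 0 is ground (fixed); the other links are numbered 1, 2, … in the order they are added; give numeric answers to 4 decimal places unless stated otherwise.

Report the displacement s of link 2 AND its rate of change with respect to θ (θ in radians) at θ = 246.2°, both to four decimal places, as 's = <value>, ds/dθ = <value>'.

segment 1 (0° to 97.8°, cycloidal, h = 26) is passed completely: s = 0.0000 + (26) = 26.0000
segment 2 (97.8° to 134.5°, cycloidal, h = -6) is passed completely: s = 26.0000 + (-6) = 20.0000
segment 3 (134.5° to 180.1°, cycloidal, h = -19) is passed completely: s = 20.0000 + (-19) = 1.0000
segment 4 (180.1° to 241.4°, cycloidal, h = 26) is passed completely: s = 1.0000 + (26) = 27.0000
θ = 246.2° falls in segment 5 (241.4° to 360°, simple-harmonic, h = -27): β = 246.2 − 241.4 = 4.8°, B = 118.6°; Δs = -27/2·(1 − cos(π·0.0405)) = -0.1090; s = 27.0000 − 0.1090 = 26.8910
velocity in seg [241.4°–360°] (simple-harmonic), θ in radians: β = 4.8° = 0.0838 rad, B = 118.6° = 2.0700 rad; ds/dθ = (πh/(2B)) sin(πβ/B) = (π·(-27)/(2·2.0700)) sin(π·0.0405) = -2.598108 mm/rad

s = 26.8910, ds/dθ = -2.5981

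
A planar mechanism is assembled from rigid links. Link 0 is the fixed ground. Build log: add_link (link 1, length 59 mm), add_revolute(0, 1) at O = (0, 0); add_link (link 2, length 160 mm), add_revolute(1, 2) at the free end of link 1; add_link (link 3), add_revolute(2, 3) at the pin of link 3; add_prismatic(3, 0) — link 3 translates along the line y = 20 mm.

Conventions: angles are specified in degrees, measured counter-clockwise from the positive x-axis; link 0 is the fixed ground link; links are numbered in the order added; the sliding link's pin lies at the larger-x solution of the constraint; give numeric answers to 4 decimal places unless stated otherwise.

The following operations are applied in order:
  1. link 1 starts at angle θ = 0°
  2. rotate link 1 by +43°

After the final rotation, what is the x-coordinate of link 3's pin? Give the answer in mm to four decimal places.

geometry: r = 59 mm, L = 160 mm, e = 20 mm; θ starts at 0°
rotate link 1 by +43°: θ ← 0° +43° = 43°
crank pin P = (r cos θ, r sin θ) = (43.149868, 40.237903)
h = r sin θ − e = 40.237903 − 20 = 20.237903
x = r cos θ + √(L² − h²) = 43.149868 + 158.714925 = 201.864793

201.8648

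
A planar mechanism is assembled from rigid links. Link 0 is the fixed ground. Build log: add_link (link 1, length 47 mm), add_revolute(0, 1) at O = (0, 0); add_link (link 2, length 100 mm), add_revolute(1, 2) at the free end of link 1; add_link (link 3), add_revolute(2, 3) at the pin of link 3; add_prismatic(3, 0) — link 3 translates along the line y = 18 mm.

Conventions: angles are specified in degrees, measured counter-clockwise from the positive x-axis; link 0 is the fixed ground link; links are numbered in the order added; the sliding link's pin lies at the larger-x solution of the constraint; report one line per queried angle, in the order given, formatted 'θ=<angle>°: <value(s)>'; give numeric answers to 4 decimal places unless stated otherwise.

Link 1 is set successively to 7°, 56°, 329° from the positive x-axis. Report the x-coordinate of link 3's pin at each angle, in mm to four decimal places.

geometry: r = 47 mm, L = 100 mm, e = 18 mm
θ=7°: crank pin P = (r cos θ, r sin θ) = (46.649669, 5.727859)
θ=7°: h = r sin θ − e = 5.727859 − 18 = -12.272141
θ=7°: x = r cos θ + √(L² − h²) = 46.649669 + 99.244116 = 145.893785
θ=56°: crank pin P = (r cos θ, r sin θ) = (26.282066, 38.964766)
θ=56°: h = r sin θ − e = 38.964766 − 18 = 20.964766
θ=56°: x = r cos θ + √(L² − h²) = 26.282066 + 97.777700 = 124.059766
θ=329°: crank pin P = (r cos θ, r sin θ) = (40.286863, -24.206790)
θ=329°: h = r sin θ − e = -24.206790 − 18 = -42.206790
θ=329°: x = r cos θ + √(L² − h²) = 40.286863 + 90.656422 = 130.943286

θ=7°: 145.8938
θ=56°: 124.0598
θ=329°: 130.9433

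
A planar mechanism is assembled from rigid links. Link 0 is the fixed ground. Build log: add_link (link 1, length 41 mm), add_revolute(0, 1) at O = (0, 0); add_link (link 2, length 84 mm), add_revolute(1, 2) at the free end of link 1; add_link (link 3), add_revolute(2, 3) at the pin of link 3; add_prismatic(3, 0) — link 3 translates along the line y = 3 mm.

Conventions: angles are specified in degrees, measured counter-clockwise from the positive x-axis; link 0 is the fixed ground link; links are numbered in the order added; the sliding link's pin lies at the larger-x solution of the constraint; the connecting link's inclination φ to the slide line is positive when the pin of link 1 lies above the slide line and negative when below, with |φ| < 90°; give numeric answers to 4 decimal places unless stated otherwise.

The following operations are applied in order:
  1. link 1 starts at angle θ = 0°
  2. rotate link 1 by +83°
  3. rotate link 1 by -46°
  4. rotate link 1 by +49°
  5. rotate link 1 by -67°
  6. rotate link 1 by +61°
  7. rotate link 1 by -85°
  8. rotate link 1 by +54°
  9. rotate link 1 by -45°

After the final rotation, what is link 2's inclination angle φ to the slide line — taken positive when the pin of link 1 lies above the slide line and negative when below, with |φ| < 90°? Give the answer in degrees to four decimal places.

geometry: r = 41 mm, L = 84 mm, e = 3 mm; θ starts at 0°
rotate link 1 by +83°: θ ← 0° +83° = 83°
rotate link 1 by -46°: θ ← 83° -46° = 37°
rotate link 1 by +49°: θ ← 37° +49° = 86°
rotate link 1 by -67°: θ ← 86° -67° = 19°
rotate link 1 by +61°: θ ← 19° +61° = 80°
rotate link 1 by -85°: θ ← 80° -85° = -5°
rotate link 1 by +54°: θ ← -5° +54° = 49°
rotate link 1 by -45°: θ ← 49° -45° = 4°
h = r sin θ − e = 2.860015 − 3 = -0.139985
sin φ = h / L = -0.139985 / 84 = -0.00166648
φ = arcsin(-0.00166648) = -0.095482°

-0.0955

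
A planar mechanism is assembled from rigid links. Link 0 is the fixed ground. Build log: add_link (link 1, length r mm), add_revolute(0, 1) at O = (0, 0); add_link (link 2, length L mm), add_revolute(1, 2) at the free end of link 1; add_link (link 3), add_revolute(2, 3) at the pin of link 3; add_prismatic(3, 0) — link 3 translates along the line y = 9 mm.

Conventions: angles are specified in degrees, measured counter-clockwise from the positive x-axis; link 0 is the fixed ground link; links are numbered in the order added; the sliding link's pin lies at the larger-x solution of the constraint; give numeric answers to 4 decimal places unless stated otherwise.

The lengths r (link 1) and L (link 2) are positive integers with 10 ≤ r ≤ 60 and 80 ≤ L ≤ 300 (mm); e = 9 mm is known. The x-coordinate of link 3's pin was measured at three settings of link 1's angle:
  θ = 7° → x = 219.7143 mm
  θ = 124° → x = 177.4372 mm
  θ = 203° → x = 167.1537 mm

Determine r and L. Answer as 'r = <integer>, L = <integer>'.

constraint per measurement: (x − r cos θ)² + (r sin θ − e)² = L²
subtracting the θ₁ and θ₂ equations cancels the r² and L² terms:
r = (x₁² − x₂²) / (2[(x₁cos θ₁ + e sin θ₁) − (x₂cos θ₂ + e sin θ₂)]) = 27.0000 → r = 27
L² = (x₁ − r cos θ₁)² + (r sin θ₁ − e)² = 37249.0096 → L = 193.0000 → L = 193
check at θ₃=203°: x = 167.1537 (printed 167.1537) ✓

r = 27, L = 193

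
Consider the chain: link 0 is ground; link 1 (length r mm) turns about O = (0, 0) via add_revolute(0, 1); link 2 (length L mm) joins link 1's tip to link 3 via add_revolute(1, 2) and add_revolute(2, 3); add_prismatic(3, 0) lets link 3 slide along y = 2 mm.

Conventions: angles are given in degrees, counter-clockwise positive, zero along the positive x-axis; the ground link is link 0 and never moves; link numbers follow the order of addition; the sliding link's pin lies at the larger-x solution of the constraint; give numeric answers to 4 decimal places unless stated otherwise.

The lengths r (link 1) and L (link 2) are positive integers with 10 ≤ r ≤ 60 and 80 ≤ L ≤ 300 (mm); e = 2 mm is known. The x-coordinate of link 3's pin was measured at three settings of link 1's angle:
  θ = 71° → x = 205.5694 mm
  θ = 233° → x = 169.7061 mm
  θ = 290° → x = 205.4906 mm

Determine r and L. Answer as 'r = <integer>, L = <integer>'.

constraint per measurement: (x − r cos θ)² + (r sin θ − e)² = L²
subtracting the θ₁ and θ₂ equations cancels the r² and L² terms:
r = (x₁² − x₂²) / (2[(x₁cos θ₁ + e sin θ₁) − (x₂cos θ₂ + e sin θ₂)]) = 38.9999 → r = 39
L² = (x₁ − r cos θ₁)² + (r sin θ₁ − e)² = 38415.9830 → L = 196.0000 → L = 196
check at θ₃=290°: x = 205.4906 (printed 205.4906) ✓

r = 39, L = 196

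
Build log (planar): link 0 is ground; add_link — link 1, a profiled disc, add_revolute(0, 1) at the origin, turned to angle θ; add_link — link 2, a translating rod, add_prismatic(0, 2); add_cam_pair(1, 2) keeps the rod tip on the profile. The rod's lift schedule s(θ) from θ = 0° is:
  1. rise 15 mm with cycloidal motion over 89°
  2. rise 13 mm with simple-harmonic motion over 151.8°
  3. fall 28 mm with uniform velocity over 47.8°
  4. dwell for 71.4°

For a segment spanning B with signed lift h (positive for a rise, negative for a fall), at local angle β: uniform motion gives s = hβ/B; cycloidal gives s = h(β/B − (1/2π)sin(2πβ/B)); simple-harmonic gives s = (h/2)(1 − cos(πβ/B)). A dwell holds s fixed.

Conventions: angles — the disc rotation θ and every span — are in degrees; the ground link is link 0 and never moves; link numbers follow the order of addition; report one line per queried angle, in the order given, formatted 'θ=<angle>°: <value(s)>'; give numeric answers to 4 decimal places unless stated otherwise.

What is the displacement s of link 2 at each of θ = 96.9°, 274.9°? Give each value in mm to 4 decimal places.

seg 1 [0°–89°] cycloidal, h=15: full span → s += 15 → s = 15.0000
seg 2 [89°–240.8°] simple-harmonic, h=13: θ=96.9° here. β=7.9, B=151.8. 13/2·(1 − cos(π·0.0520)) = 0.0867 → s = 15.0867
seg 2 [89°–240.8°] simple-harmonic, h=13: full span → s += 13 → s = 28.0000
seg 3 [240.8°–288.6°] uniform, h=-28: θ=274.9° here. β=34.1, B=47.8. -28·34.1/47.8 = -19.9749 → s = 8.0251

θ=96.9°: 15.0867
θ=274.9°: 8.0251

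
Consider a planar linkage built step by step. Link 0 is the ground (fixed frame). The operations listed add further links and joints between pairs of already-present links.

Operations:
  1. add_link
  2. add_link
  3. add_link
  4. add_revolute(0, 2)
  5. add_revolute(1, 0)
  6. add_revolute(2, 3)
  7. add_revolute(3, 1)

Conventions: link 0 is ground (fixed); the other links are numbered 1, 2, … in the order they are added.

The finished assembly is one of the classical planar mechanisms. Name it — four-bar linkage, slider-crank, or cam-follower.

links: 4 (incl. ground); joints: 4 revolute, 0 prismatic, 0 higher (cam) pair, forming one closed loop
4 links in a single 4R loop → four-bar linkage

four-bar linkage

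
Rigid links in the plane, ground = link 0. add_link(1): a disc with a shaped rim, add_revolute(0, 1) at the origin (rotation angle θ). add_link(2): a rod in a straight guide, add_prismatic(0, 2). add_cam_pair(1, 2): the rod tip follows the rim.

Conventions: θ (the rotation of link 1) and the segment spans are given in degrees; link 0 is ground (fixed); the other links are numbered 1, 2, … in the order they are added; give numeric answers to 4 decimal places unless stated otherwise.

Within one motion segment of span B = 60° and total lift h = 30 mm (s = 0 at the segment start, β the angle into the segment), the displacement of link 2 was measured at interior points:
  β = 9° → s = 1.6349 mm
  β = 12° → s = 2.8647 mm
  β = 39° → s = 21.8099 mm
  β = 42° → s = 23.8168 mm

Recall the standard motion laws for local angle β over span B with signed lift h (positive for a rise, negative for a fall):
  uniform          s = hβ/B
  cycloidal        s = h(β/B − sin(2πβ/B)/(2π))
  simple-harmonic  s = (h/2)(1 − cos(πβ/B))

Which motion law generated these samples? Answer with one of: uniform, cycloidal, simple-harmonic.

candidates at β/B = r: uniform s = h·r (linear in β); cycloidal s = h·(r − sin(2πr)/(2π)); simple-harmonic s = (h/2)(1 − cos(πr))
β=9°: printed 1.6349 | uniform 4.5000, cycloidal 0.6372, simple-harmonic 1.6349
β=12°: printed 2.8647 | uniform 6.0000, cycloidal 1.4590, simple-harmonic 2.8647
β=39°: printed 21.8099 | uniform 19.5000, cycloidal 23.3628, simple-harmonic 21.8099
β=42°: printed 23.8168 | uniform 21.0000, cycloidal 25.5410, simple-harmonic 23.8168
only one law matches every sample → simple-harmonic

simple-harmonic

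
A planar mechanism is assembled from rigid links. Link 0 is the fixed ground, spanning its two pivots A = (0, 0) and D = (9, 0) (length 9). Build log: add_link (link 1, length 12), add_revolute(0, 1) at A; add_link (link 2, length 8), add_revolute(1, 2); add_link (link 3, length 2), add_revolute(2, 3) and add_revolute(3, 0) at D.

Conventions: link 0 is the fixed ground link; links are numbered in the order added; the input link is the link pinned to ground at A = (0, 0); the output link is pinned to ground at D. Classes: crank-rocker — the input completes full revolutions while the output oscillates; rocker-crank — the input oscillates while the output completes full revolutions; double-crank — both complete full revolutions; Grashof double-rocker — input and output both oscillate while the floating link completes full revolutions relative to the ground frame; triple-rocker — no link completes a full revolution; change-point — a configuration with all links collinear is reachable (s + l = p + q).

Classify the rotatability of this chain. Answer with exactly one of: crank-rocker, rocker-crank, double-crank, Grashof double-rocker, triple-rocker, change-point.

lengths: ground=9, input=12, coupler=8, output=2
sorted: s=2 (shortest), l=12 (longest), p+q=17
s + l = 14 vs p + q = 17
s + l < p + q (Grashof) with shortest = output link → rocker-crank

rocker-crank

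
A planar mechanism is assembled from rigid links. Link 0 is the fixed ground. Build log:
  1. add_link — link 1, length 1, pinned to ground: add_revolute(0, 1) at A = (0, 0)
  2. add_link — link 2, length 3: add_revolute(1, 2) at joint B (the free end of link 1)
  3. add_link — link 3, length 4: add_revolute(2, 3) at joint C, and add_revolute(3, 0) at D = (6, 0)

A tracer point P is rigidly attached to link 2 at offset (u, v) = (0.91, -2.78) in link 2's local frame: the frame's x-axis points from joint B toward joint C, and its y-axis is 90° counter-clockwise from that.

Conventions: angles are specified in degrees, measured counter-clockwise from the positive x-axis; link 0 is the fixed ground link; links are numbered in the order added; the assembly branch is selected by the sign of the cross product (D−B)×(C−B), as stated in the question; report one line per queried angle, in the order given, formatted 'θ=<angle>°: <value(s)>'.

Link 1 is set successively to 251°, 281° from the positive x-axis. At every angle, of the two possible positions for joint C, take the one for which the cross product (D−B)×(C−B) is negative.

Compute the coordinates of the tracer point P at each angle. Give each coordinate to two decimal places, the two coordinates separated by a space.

A=(0,0), D=(6.00,0)
θ=251°: B = A + 1.00·(cos251°, sin251°) = (-0.3256, -0.9455)
θ=251°: |BD| = 6.3958
θ=251°: circle(B,3.00) ∩ circle(D,4.00): a=2.6507, h=1.4049
θ=251°:   candidates: C₊=(2.0883,0.8358) cross=8.986; C₋=(2.5037,-1.9432) cross=-8.986
θ=251°:   branch - wants cross < 0 → take C=(2.5037,-1.9432) (cross=-8.986)
θ=251°: ex = (C−B)/|BC| = (0.9431,-0.3325); ey = (0.3325,0.9431)
θ=251°: P = B + 0.91·ex + -2.78·ey = (-0.3918,-3.8699)
θ=281°: B = A + 1.00·(cos281°, sin281°) = (0.1908, -0.9816)
θ=281°: |BD| = 5.8915
θ=281°: circle(B,3.00) ∩ circle(D,4.00): a=2.3517, h=1.8627
θ=281°:   candidates: C₊=(2.1993,1.2468) cross=10.974; C₋=(2.8200,-2.4264) cross=-10.974
θ=281°:   branch - wants cross < 0 → take C=(2.8200,-2.4264) (cross=-10.974)
θ=281°: ex = (C−B)/|BC| = (0.8764,-0.4816); ey = (0.4816,0.8764)
θ=281°: P = B + 0.91·ex + -2.78·ey = (-0.3505,-3.8563)

θ=251°: -0.39 -3.87
θ=281°: -0.35 -3.86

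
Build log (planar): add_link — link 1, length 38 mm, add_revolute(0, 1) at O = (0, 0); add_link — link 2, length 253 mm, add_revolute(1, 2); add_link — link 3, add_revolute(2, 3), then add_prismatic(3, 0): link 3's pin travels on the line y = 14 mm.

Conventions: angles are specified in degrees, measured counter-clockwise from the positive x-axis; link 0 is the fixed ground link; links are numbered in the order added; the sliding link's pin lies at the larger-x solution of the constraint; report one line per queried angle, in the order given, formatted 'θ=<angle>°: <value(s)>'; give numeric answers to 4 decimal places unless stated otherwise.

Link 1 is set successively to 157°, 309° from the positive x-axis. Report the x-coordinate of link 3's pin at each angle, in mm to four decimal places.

geometry: r = 38 mm, L = 253 mm, e = 14 mm
θ=157°: crank pin P = (r cos θ, r sin θ) = (-34.979184, 14.847783)
θ=157°: h = r sin θ − e = 14.847783 − 14 = 0.847783
θ=157°: x = r cos θ + √(L² − h²) = -34.979184 + 252.998580 = 218.019395
θ=309°: crank pin P = (r cos θ, r sin θ) = (23.914175, -29.531547)
θ=309°: h = r sin θ − e = -29.531547 − 14 = -43.531547
θ=309°: x = r cos θ + √(L² − h²) = 23.914175 + 249.226813 = 273.140988

θ=157°: 218.0194
θ=309°: 273.1410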